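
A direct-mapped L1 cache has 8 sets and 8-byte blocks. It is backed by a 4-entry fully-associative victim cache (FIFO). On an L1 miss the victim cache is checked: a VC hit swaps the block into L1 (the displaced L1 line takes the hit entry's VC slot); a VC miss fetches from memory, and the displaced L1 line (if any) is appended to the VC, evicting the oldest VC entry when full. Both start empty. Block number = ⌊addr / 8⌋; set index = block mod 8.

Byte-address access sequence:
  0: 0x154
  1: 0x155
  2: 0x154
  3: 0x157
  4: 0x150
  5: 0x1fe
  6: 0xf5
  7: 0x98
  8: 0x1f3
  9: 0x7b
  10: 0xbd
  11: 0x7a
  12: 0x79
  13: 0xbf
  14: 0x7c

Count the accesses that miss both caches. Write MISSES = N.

0: 0x154 (blk 42, set 2) → MISS  vc=[]
1: 0x155 (blk 42, set 2) → L1-HIT  vc=[]
2: 0x154 (blk 42, set 2) → L1-HIT  vc=[]
3: 0x157 (blk 42, set 2) → L1-HIT  vc=[]
4: 0x150 (blk 42, set 2) → L1-HIT  vc=[]
5: 0x1fe (blk 63, set 7) → MISS  vc=[]
6: 0xf5 (blk 30, set 6) → MISS  vc=[]
7: 0x98 (blk 19, set 3) → MISS  vc=[]
8: 0x1f3 (blk 62, set 6) → MISS  vc=[30]
9: 0x7b (blk 15, set 7) → MISS  vc=[30, 63]
10: 0xbd (blk 23, set 7) → MISS  vc=[30, 63, 15]
11: 0x7a (blk 15, set 7) → VC-HIT  vc=[30, 63, 23]
12: 0x79 (blk 15, set 7) → L1-HIT  vc=[30, 63, 23]
13: 0xbf (blk 23, set 7) → VC-HIT  vc=[30, 63, 15]
14: 0x7c (blk 15, set 7) → VC-HIT  vc=[30, 63, 23]

MISSES = 7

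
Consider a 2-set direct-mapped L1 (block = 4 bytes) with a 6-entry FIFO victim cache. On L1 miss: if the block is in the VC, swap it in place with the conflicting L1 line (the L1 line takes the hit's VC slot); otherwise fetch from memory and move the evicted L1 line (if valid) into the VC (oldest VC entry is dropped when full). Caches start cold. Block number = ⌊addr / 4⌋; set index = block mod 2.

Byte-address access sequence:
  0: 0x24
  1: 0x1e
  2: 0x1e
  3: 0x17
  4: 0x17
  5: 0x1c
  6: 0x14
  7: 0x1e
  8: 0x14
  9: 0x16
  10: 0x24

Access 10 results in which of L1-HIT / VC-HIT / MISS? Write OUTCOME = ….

  [0] addr=0x24 blk=9 s=1: MISS | VC []
  [1] addr=0x1e blk=7 s=1: MISS | VC [9]
  [2] addr=0x1e blk=7 s=1: L1-HIT | VC [9]
  [3] addr=0x17 blk=5 s=1: MISS | VC [9, 7]
  [4] addr=0x17 blk=5 s=1: L1-HIT | VC [9, 7]
  [5] addr=0x1c blk=7 s=1: VC-HIT | VC [9, 5]
  [6] addr=0x14 blk=5 s=1: VC-HIT | VC [9, 7]
  [7] addr=0x1e blk=7 s=1: VC-HIT | VC [9, 5]
  [8] addr=0x14 blk=5 s=1: VC-HIT | VC [9, 7]
  [9] addr=0x16 blk=5 s=1: L1-HIT | VC [9, 7]
  [10] addr=0x24 blk=9 s=1: VC-HIT | VC [5, 7]

OUTCOME = VC-HIT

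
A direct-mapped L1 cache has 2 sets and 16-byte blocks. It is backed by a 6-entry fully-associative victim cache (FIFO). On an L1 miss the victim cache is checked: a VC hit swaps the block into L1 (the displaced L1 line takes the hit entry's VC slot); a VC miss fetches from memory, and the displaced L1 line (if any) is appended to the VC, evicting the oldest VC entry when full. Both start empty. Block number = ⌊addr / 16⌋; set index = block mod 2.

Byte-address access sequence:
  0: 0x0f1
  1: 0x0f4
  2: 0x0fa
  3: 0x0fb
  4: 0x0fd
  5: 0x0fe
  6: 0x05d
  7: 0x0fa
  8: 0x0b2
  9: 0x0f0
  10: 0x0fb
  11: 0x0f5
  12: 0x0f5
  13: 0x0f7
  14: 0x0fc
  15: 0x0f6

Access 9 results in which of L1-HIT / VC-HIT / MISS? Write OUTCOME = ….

#0 0xf1→b15/s1 MISS; vc=[]
#1 0xf4→b15/s1 L1-HIT; vc=[]
#2 0xfa→b15/s1 L1-HIT; vc=[]
#3 0xfb→b15/s1 L1-HIT; vc=[]
#4 0xfd→b15/s1 L1-HIT; vc=[]
#5 0xfe→b15/s1 L1-HIT; vc=[]
#6 0x5d→b5/s1 MISS; vc=[15]
#7 0xfa→b15/s1 VC-HIT; vc=[5]
#8 0xb2→b11/s1 MISS; vc=[5,15]
#9 0xf0→b15/s1 VC-HIT; vc=[5,11]
#10 0xfb→b15/s1 L1-HIT; vc=[5,11]
#11 0xf5→b15/s1 L1-HIT; vc=[5,11]
#12 0xf5→b15/s1 L1-HIT; vc=[5,11]
#13 0xf7→b15/s1 L1-HIT; vc=[5,11]
#14 0xfc→b15/s1 L1-HIT; vc=[5,11]
#15 0xf6→b15/s1 L1-HIT; vc=[5,11]

OUTCOME = VC-HIT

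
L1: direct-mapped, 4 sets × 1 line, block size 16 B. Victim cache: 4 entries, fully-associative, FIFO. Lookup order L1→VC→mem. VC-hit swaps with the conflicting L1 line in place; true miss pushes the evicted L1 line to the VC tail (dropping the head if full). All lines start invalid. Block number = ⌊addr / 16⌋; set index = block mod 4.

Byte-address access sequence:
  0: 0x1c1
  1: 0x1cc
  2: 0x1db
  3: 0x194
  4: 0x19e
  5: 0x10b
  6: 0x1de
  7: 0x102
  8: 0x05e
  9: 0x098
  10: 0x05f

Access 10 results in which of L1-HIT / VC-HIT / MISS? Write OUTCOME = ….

  [0] addr=0x1c1 blk=28 s=0: MISS | VC []
  [1] addr=0x1cc blk=28 s=0: L1-HIT | VC []
  [2] addr=0x1db blk=29 s=1: MISS | VC []
  [3] addr=0x194 blk=25 s=1: MISS | VC [29]
  [4] addr=0x19e blk=25 s=1: L1-HIT | VC [29]
  [5] addr=0x10b blk=16 s=0: MISS | VC [29, 28]
  [6] addr=0x1de blk=29 s=1: VC-HIT | VC [25, 28]
  [7] addr=0x102 blk=16 s=0: L1-HIT | VC [25, 28]
  [8] addr=0x5e blk=5 s=1: MISS | VC [25, 28, 29]
  [9] addr=0x98 blk=9 s=1: MISS | VC [25, 28, 29, 5]
  [10] addr=0x5f blk=5 s=1: VC-HIT | VC [25, 28, 29, 9]

OUTCOME = VC-HIT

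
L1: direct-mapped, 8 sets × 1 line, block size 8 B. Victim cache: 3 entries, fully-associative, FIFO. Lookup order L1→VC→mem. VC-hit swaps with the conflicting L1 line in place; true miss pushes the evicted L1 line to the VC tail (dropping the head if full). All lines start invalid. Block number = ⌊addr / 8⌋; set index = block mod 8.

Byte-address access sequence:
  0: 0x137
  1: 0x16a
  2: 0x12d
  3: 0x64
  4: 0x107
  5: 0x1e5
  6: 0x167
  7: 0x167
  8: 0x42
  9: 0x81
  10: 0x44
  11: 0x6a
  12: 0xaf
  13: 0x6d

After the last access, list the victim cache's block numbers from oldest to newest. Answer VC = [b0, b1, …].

VC = [16, 37, 21]

  [0] addr=0x137 blk=38 s=6: MISS | VC []
  [1] addr=0x16a blk=45 s=5: MISS | VC []
  [2] addr=0x12d blk=37 s=5: MISS | VC [45]
  [3] addr=0x64 blk=12 s=4: MISS | VC [45]
  [4] addr=0x107 blk=32 s=0: MISS | VC [45]
  [5] addr=0x1e5 blk=60 s=4: MISS | VC [45, 12]
  [6] addr=0x167 blk=44 s=4: MISS | VC [45, 12, 60]
  [7] addr=0x167 blk=44 s=4: L1-HIT | VC [45, 12, 60]
  [8] addr=0x42 blk=8 s=0: MISS | VC [12, 60, 32]
  [9] addr=0x81 blk=16 s=0: MISS | VC [60, 32, 8]
  [10] addr=0x44 blk=8 s=0: VC-HIT | VC [60, 32, 16]
  [11] addr=0x6a blk=13 s=5: MISS | VC [32, 16, 37]
  [12] addr=0xaf blk=21 s=5: MISS | VC [16, 37, 13]
  [13] addr=0x6d blk=13 s=5: VC-HIT | VC [16, 37, 21]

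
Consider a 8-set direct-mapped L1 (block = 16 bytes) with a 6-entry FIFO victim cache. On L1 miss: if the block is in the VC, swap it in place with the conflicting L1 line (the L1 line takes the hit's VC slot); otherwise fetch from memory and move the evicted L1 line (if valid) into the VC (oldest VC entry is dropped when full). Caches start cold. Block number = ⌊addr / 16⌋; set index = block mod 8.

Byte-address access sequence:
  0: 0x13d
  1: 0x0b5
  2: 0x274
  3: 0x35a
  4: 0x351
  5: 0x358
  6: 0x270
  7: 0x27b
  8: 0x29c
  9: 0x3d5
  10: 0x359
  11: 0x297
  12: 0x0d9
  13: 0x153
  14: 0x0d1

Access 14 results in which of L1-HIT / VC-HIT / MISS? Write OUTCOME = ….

  [0] addr=0x13d blk=19 s=3: MISS | VC []
  [1] addr=0xb5 blk=11 s=3: MISS | VC [19]
  [2] addr=0x274 blk=39 s=7: MISS | VC [19]
  [3] addr=0x35a blk=53 s=5: MISS | VC [19]
  [4] addr=0x351 blk=53 s=5: L1-HIT | VC [19]
  [5] addr=0x358 blk=53 s=5: L1-HIT | VC [19]
  [6] addr=0x270 blk=39 s=7: L1-HIT | VC [19]
  [7] addr=0x27b blk=39 s=7: L1-HIT | VC [19]
  [8] addr=0x29c blk=41 s=1: MISS | VC [19]
  [9] addr=0x3d5 blk=61 s=5: MISS | VC [19, 53]
  [10] addr=0x359 blk=53 s=5: VC-HIT | VC [19, 61]
  [11] addr=0x297 blk=41 s=1: L1-HIT | VC [19, 61]
  [12] addr=0xd9 blk=13 s=5: MISS | VC [19, 61, 53]
  [13] addr=0x153 blk=21 s=5: MISS | VC [19, 61, 53, 13]
  [14] addr=0xd1 blk=13 s=5: VC-HIT | VC [19, 61, 53, 21]

OUTCOME = VC-HIT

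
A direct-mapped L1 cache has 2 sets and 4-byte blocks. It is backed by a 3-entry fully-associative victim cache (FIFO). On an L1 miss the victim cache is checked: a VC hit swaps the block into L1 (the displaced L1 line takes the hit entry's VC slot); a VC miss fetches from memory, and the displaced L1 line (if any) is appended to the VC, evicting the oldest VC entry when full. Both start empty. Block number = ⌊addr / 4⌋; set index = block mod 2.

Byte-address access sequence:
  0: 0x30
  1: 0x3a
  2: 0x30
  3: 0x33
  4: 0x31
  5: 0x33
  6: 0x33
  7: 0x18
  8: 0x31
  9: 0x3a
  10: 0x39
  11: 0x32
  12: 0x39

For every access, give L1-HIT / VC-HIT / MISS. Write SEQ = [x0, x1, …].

#0 0x30→b12/s0 MISS; vc=[]
#1 0x3a→b14/s0 MISS; vc=[12]
#2 0x30→b12/s0 VC-HIT; vc=[14]
#3 0x33→b12/s0 L1-HIT; vc=[14]
#4 0x31→b12/s0 L1-HIT; vc=[14]
#5 0x33→b12/s0 L1-HIT; vc=[14]
#6 0x33→b12/s0 L1-HIT; vc=[14]
#7 0x18→b6/s0 MISS; vc=[14,12]
#8 0x31→b12/s0 VC-HIT; vc=[14,6]
#9 0x3a→b14/s0 VC-HIT; vc=[12,6]
#10 0x39→b14/s0 L1-HIT; vc=[12,6]
#11 0x32→b12/s0 VC-HIT; vc=[14,6]
#12 0x39→b14/s0 VC-HIT; vc=[12,6]

SEQ = [MISS, MISS, VC-HIT, L1-HIT, L1-HIT, L1-HIT, L1-HIT, MISS, VC-HIT, VC-HIT, L1-HIT, VC-HIT, VC-HIT]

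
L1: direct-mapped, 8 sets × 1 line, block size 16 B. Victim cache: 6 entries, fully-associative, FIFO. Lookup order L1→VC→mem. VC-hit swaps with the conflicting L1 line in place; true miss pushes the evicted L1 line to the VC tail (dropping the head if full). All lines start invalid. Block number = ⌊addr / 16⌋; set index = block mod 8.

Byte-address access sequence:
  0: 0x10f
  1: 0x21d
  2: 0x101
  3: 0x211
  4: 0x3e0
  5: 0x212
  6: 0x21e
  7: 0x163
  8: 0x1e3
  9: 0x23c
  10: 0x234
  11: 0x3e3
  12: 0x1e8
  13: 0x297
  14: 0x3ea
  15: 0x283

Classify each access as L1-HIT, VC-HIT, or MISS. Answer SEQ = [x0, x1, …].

SEQ = [MISS, MISS, L1-HIT, L1-HIT, MISS, L1-HIT, L1-HIT, MISS, MISS, MISS, L1-HIT, VC-HIT, VC-HIT, MISS, VC-HIT, MISS]

0: 0x10f (blk 16, set 0) → MISS  vc=[]
1: 0x21d (blk 33, set 1) → MISS  vc=[]
2: 0x101 (blk 16, set 0) → L1-HIT  vc=[]
3: 0x211 (blk 33, set 1) → L1-HIT  vc=[]
4: 0x3e0 (blk 62, set 6) → MISS  vc=[]
5: 0x212 (blk 33, set 1) → L1-HIT  vc=[]
6: 0x21e (blk 33, set 1) → L1-HIT  vc=[]
7: 0x163 (blk 22, set 6) → MISS  vc=[62]
8: 0x1e3 (blk 30, set 6) → MISS  vc=[62, 22]
9: 0x23c (blk 35, set 3) → MISS  vc=[62, 22]
10: 0x234 (blk 35, set 3) → L1-HIT  vc=[62, 22]
11: 0x3e3 (blk 62, set 6) → VC-HIT  vc=[30, 22]
12: 0x1e8 (blk 30, set 6) → VC-HIT  vc=[62, 22]
13: 0x297 (blk 41, set 1) → MISS  vc=[62, 22, 33]
14: 0x3ea (blk 62, set 6) → VC-HIT  vc=[30, 22, 33]
15: 0x283 (blk 40, set 0) → MISS  vc=[30, 22, 33, 16]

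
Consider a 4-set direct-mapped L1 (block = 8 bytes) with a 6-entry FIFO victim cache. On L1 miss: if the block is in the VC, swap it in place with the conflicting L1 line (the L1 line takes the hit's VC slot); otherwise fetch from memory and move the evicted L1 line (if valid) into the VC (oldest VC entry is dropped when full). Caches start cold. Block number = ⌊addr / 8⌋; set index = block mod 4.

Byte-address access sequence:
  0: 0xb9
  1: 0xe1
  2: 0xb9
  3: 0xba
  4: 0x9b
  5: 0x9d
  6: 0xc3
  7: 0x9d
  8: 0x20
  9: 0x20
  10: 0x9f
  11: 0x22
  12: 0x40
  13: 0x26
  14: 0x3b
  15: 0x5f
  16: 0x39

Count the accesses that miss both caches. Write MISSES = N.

#0 0xb9→b23/s3 MISS; vc=[]
#1 0xe1→b28/s0 MISS; vc=[]
#2 0xb9→b23/s3 L1-HIT; vc=[]
#3 0xba→b23/s3 L1-HIT; vc=[]
#4 0x9b→b19/s3 MISS; vc=[23]
#5 0x9d→b19/s3 L1-HIT; vc=[23]
#6 0xc3→b24/s0 MISS; vc=[23,28]
#7 0x9d→b19/s3 L1-HIT; vc=[23,28]
#8 0x20→b4/s0 MISS; vc=[23,28,24]
#9 0x20→b4/s0 L1-HIT; vc=[23,28,24]
#10 0x9f→b19/s3 L1-HIT; vc=[23,28,24]
#11 0x22→b4/s0 L1-HIT; vc=[23,28,24]
#12 0x40→b8/s0 MISS; vc=[23,28,24,4]
#13 0x26→b4/s0 VC-HIT; vc=[23,28,24,8]
#14 0x3b→b7/s3 MISS; vc=[23,28,24,8,19]
#15 0x5f→b11/s3 MISS; vc=[23,28,24,8,19,7]
#16 0x39→b7/s3 VC-HIT; vc=[23,28,24,8,19,11]

MISSES = 8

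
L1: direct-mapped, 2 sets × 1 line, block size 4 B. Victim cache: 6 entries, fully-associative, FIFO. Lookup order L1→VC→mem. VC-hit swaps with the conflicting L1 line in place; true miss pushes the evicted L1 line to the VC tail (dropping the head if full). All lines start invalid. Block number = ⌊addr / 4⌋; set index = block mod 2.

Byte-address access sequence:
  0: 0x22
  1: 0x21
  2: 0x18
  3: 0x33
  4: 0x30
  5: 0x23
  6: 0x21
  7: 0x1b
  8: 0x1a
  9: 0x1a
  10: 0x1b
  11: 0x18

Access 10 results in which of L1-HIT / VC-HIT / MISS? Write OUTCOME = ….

  [0] addr=0x22 blk=8 s=0: MISS | VC []
  [1] addr=0x21 blk=8 s=0: L1-HIT | VC []
  [2] addr=0x18 blk=6 s=0: MISS | VC [8]
  [3] addr=0x33 blk=12 s=0: MISS | VC [8, 6]
  [4] addr=0x30 blk=12 s=0: L1-HIT | VC [8, 6]
  [5] addr=0x23 blk=8 s=0: VC-HIT | VC [12, 6]
  [6] addr=0x21 blk=8 s=0: L1-HIT | VC [12, 6]
  [7] addr=0x1b blk=6 s=0: VC-HIT | VC [12, 8]
  [8] addr=0x1a blk=6 s=0: L1-HIT | VC [12, 8]
  [9] addr=0x1a blk=6 s=0: L1-HIT | VC [12, 8]
  [10] addr=0x1b blk=6 s=0: L1-HIT | VC [12, 8]
  [11] addr=0x18 blk=6 s=0: L1-HIT | VC [12, 8]

OUTCOME = L1-HIT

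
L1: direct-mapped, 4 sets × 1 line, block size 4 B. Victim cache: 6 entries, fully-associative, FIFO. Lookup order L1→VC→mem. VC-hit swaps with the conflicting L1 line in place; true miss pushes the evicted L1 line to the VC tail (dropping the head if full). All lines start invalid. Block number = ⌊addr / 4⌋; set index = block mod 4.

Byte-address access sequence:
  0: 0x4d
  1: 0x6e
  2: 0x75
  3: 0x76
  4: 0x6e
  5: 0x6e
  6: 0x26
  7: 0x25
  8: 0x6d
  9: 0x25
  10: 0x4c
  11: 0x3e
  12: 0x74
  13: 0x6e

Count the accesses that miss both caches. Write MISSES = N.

MISSES = 5

#0 0x4d→b19/s3 MISS; vc=[]
#1 0x6e→b27/s3 MISS; vc=[19]
#2 0x75→b29/s1 MISS; vc=[19]
#3 0x76→b29/s1 L1-HIT; vc=[19]
#4 0x6e→b27/s3 L1-HIT; vc=[19]
#5 0x6e→b27/s3 L1-HIT; vc=[19]
#6 0x26→b9/s1 MISS; vc=[19,29]
#7 0x25→b9/s1 L1-HIT; vc=[19,29]
#8 0x6d→b27/s3 L1-HIT; vc=[19,29]
#9 0x25→b9/s1 L1-HIT; vc=[19,29]
#10 0x4c→b19/s3 VC-HIT; vc=[27,29]
#11 0x3e→b15/s3 MISS; vc=[27,29,19]
#12 0x74→b29/s1 VC-HIT; vc=[27,9,19]
#13 0x6e→b27/s3 VC-HIT; vc=[15,9,19]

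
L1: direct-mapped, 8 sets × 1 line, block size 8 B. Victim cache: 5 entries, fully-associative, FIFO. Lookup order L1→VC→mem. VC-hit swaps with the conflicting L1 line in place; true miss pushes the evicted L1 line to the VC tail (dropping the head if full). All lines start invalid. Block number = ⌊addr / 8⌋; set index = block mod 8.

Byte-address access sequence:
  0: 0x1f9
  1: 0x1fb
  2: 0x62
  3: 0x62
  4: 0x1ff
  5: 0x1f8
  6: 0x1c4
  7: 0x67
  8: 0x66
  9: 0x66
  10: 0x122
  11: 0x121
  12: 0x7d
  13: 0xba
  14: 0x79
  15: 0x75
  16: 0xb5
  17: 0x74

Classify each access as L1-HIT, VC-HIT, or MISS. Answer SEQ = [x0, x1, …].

SEQ = [MISS, L1-HIT, MISS, L1-HIT, L1-HIT, L1-HIT, MISS, L1-HIT, L1-HIT, L1-HIT, MISS, L1-HIT, MISS, MISS, VC-HIT, MISS, MISS, VC-HIT]

#0 0x1f9→b63/s7 MISS; vc=[]
#1 0x1fb→b63/s7 L1-HIT; vc=[]
#2 0x62→b12/s4 MISS; vc=[]
#3 0x62→b12/s4 L1-HIT; vc=[]
#4 0x1ff→b63/s7 L1-HIT; vc=[]
#5 0x1f8→b63/s7 L1-HIT; vc=[]
#6 0x1c4→b56/s0 MISS; vc=[]
#7 0x67→b12/s4 L1-HIT; vc=[]
#8 0x66→b12/s4 L1-HIT; vc=[]
#9 0x66→b12/s4 L1-HIT; vc=[]
#10 0x122→b36/s4 MISS; vc=[12]
#11 0x121→b36/s4 L1-HIT; vc=[12]
#12 0x7d→b15/s7 MISS; vc=[12,63]
#13 0xba→b23/s7 MISS; vc=[12,63,15]
#14 0x79→b15/s7 VC-HIT; vc=[12,63,23]
#15 0x75→b14/s6 MISS; vc=[12,63,23]
#16 0xb5→b22/s6 MISS; vc=[12,63,23,14]
#17 0x74→b14/s6 VC-HIT; vc=[12,63,23,22]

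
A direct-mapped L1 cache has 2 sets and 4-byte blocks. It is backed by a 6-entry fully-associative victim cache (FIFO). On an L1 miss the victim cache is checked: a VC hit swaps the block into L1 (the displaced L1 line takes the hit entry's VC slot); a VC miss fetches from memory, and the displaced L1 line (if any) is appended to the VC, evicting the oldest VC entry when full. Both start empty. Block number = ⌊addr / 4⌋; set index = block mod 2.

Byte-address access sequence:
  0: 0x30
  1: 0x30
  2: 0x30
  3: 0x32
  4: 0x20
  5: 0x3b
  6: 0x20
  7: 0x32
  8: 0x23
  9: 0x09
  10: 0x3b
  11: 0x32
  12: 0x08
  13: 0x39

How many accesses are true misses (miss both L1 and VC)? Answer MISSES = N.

0: 0x30 (blk 12, set 0) → MISS  vc=[]
1: 0x30 (blk 12, set 0) → L1-HIT  vc=[]
2: 0x30 (blk 12, set 0) → L1-HIT  vc=[]
3: 0x32 (blk 12, set 0) → L1-HIT  vc=[]
4: 0x20 (blk 8, set 0) → MISS  vc=[12]
5: 0x3b (blk 14, set 0) → MISS  vc=[12, 8]
6: 0x20 (blk 8, set 0) → VC-HIT  vc=[12, 14]
7: 0x32 (blk 12, set 0) → VC-HIT  vc=[8, 14]
8: 0x23 (blk 8, set 0) → VC-HIT  vc=[12, 14]
9: 0x9 (blk 2, set 0) → MISS  vc=[12, 14, 8]
10: 0x3b (blk 14, set 0) → VC-HIT  vc=[12, 2, 8]
11: 0x32 (blk 12, set 0) → VC-HIT  vc=[14, 2, 8]
12: 0x8 (blk 2, set 0) → VC-HIT  vc=[14, 12, 8]
13: 0x39 (blk 14, set 0) → VC-HIT  vc=[2, 12, 8]

MISSES = 4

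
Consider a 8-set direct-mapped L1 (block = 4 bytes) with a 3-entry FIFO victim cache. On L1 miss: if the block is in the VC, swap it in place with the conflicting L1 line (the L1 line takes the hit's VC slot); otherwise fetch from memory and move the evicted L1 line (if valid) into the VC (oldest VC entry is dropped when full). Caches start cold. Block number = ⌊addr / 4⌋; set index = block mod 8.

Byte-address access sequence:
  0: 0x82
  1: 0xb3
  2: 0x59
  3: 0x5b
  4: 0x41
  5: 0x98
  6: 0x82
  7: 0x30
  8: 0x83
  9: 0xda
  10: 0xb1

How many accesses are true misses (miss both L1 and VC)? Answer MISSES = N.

MISSES = 7

  [0] addr=0x82 blk=32 s=0: MISS | VC []
  [1] addr=0xb3 blk=44 s=4: MISS | VC []
  [2] addr=0x59 blk=22 s=6: MISS | VC []
  [3] addr=0x5b blk=22 s=6: L1-HIT | VC []
  [4] addr=0x41 blk=16 s=0: MISS | VC [32]
  [5] addr=0x98 blk=38 s=6: MISS | VC [32, 22]
  [6] addr=0x82 blk=32 s=0: VC-HIT | VC [16, 22]
  [7] addr=0x30 blk=12 s=4: MISS | VC [16, 22, 44]
  [8] addr=0x83 blk=32 s=0: L1-HIT | VC [16, 22, 44]
  [9] addr=0xda blk=54 s=6: MISS | VC [22, 44, 38]
  [10] addr=0xb1 blk=44 s=4: VC-HIT | VC [22, 12, 38]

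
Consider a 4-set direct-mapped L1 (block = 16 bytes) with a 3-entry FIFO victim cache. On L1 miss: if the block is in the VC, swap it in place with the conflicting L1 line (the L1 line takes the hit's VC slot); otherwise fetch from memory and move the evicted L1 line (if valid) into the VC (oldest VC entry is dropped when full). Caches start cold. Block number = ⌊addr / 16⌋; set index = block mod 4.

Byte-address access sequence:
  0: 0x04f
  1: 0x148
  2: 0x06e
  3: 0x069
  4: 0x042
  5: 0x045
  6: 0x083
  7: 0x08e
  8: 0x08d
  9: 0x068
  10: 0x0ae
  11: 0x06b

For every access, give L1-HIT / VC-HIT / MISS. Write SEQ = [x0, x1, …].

SEQ = [MISS, MISS, MISS, L1-HIT, VC-HIT, L1-HIT, MISS, L1-HIT, L1-HIT, L1-HIT, MISS, VC-HIT]

  [0] addr=0x4f blk=4 s=0: MISS | VC []
  [1] addr=0x148 blk=20 s=0: MISS | VC [4]
  [2] addr=0x6e blk=6 s=2: MISS | VC [4]
  [3] addr=0x69 blk=6 s=2: L1-HIT | VC [4]
  [4] addr=0x42 blk=4 s=0: VC-HIT | VC [20]
  [5] addr=0x45 blk=4 s=0: L1-HIT | VC [20]
  [6] addr=0x83 blk=8 s=0: MISS | VC [20, 4]
  [7] addr=0x8e blk=8 s=0: L1-HIT | VC [20, 4]
  [8] addr=0x8d blk=8 s=0: L1-HIT | VC [20, 4]
  [9] addr=0x68 blk=6 s=2: L1-HIT | VC [20, 4]
  [10] addr=0xae blk=10 s=2: MISS | VC [20, 4, 6]
  [11] addr=0x6b blk=6 s=2: VC-HIT | VC [20, 4, 10]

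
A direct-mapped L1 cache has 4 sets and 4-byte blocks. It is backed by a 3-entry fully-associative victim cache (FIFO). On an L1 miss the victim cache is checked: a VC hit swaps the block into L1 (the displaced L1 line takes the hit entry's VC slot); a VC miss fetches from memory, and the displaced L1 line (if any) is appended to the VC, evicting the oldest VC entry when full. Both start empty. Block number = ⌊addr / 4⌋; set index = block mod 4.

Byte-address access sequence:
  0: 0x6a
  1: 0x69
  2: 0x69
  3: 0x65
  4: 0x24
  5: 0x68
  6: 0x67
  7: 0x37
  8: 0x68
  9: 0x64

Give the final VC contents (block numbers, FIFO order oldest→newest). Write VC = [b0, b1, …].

#0 0x6a→b26/s2 MISS; vc=[]
#1 0x69→b26/s2 L1-HIT; vc=[]
#2 0x69→b26/s2 L1-HIT; vc=[]
#3 0x65→b25/s1 MISS; vc=[]
#4 0x24→b9/s1 MISS; vc=[25]
#5 0x68→b26/s2 L1-HIT; vc=[25]
#6 0x67→b25/s1 VC-HIT; vc=[9]
#7 0x37→b13/s1 MISS; vc=[9,25]
#8 0x68→b26/s2 L1-HIT; vc=[9,25]
#9 0x64→b25/s1 VC-HIT; vc=[9,13]

VC = [9, 13]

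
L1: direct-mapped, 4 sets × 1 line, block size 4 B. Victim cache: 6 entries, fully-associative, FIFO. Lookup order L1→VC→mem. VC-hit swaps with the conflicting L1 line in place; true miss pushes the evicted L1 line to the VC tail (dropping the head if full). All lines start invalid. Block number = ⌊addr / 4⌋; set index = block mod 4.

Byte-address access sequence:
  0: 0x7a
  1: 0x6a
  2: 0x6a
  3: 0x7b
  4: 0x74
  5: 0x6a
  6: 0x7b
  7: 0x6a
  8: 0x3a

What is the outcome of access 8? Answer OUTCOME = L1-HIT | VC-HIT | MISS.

0: 0x7a (blk 30, set 2) → MISS  vc=[]
1: 0x6a (blk 26, set 2) → MISS  vc=[30]
2: 0x6a (blk 26, set 2) → L1-HIT  vc=[30]
3: 0x7b (blk 30, set 2) → VC-HIT  vc=[26]
4: 0x74 (blk 29, set 1) → MISS  vc=[26]
5: 0x6a (blk 26, set 2) → VC-HIT  vc=[30]
6: 0x7b (blk 30, set 2) → VC-HIT  vc=[26]
7: 0x6a (blk 26, set 2) → VC-HIT  vc=[30]
8: 0x3a (blk 14, set 2) → MISS  vc=[30, 26]

OUTCOME = MISS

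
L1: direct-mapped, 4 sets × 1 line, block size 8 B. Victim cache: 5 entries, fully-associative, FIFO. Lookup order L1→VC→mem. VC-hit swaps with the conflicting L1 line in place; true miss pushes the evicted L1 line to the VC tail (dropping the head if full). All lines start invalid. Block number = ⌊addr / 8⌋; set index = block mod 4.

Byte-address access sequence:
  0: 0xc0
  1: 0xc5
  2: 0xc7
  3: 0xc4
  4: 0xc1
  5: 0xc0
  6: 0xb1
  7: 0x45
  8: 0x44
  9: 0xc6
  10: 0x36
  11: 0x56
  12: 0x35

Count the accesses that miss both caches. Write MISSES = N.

MISSES = 5

0: 0xc0 (blk 24, set 0) → MISS  vc=[]
1: 0xc5 (blk 24, set 0) → L1-HIT  vc=[]
2: 0xc7 (blk 24, set 0) → L1-HIT  vc=[]
3: 0xc4 (blk 24, set 0) → L1-HIT  vc=[]
4: 0xc1 (blk 24, set 0) → L1-HIT  vc=[]
5: 0xc0 (blk 24, set 0) → L1-HIT  vc=[]
6: 0xb1 (blk 22, set 2) → MISS  vc=[]
7: 0x45 (blk 8, set 0) → MISS  vc=[24]
8: 0x44 (blk 8, set 0) → L1-HIT  vc=[24]
9: 0xc6 (blk 24, set 0) → VC-HIT  vc=[8]
10: 0x36 (blk 6, set 2) → MISS  vc=[8, 22]
11: 0x56 (blk 10, set 2) → MISS  vc=[8, 22, 6]
12: 0x35 (blk 6, set 2) → VC-HIT  vc=[8, 22, 10]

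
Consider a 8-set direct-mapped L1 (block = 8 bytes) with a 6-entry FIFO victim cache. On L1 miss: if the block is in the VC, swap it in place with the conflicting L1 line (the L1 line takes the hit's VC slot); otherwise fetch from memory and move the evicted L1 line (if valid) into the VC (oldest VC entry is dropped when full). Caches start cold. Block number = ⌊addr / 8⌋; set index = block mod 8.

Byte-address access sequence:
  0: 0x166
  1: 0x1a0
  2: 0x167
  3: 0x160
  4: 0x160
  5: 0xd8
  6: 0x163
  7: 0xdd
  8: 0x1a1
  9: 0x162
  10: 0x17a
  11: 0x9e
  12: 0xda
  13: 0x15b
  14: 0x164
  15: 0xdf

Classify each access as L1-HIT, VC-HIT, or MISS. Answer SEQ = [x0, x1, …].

SEQ = [MISS, MISS, VC-HIT, L1-HIT, L1-HIT, MISS, L1-HIT, L1-HIT, VC-HIT, VC-HIT, MISS, MISS, VC-HIT, MISS, L1-HIT, VC-HIT]

#0 0x166→b44/s4 MISS; vc=[]
#1 0x1a0→b52/s4 MISS; vc=[44]
#2 0x167→b44/s4 VC-HIT; vc=[52]
#3 0x160→b44/s4 L1-HIT; vc=[52]
#4 0x160→b44/s4 L1-HIT; vc=[52]
#5 0xd8→b27/s3 MISS; vc=[52]
#6 0x163→b44/s4 L1-HIT; vc=[52]
#7 0xdd→b27/s3 L1-HIT; vc=[52]
#8 0x1a1→b52/s4 VC-HIT; vc=[44]
#9 0x162→b44/s4 VC-HIT; vc=[52]
#10 0x17a→b47/s7 MISS; vc=[52]
#11 0x9e→b19/s3 MISS; vc=[52,27]
#12 0xda→b27/s3 VC-HIT; vc=[52,19]
#13 0x15b→b43/s3 MISS; vc=[52,19,27]
#14 0x164→b44/s4 L1-HIT; vc=[52,19,27]
#15 0xdf→b27/s3 VC-HIT; vc=[52,19,43]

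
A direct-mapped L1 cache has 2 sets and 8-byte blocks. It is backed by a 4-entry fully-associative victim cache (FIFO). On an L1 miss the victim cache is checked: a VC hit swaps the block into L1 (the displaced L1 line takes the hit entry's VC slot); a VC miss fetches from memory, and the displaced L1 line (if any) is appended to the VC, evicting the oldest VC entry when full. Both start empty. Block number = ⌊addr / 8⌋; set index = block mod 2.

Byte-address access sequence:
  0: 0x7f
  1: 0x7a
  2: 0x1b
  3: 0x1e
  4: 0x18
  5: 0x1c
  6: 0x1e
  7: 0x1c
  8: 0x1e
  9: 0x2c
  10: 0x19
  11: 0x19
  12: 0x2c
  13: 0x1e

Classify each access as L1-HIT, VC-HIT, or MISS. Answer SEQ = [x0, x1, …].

0: 0x7f (blk 15, set 1) → MISS  vc=[]
1: 0x7a (blk 15, set 1) → L1-HIT  vc=[]
2: 0x1b (blk 3, set 1) → MISS  vc=[15]
3: 0x1e (blk 3, set 1) → L1-HIT  vc=[15]
4: 0x18 (blk 3, set 1) → L1-HIT  vc=[15]
5: 0x1c (blk 3, set 1) → L1-HIT  vc=[15]
6: 0x1e (blk 3, set 1) → L1-HIT  vc=[15]
7: 0x1c (blk 3, set 1) → L1-HIT  vc=[15]
8: 0x1e (blk 3, set 1) → L1-HIT  vc=[15]
9: 0x2c (blk 5, set 1) → MISS  vc=[15, 3]
10: 0x19 (blk 3, set 1) → VC-HIT  vc=[15, 5]
11: 0x19 (blk 3, set 1) → L1-HIT  vc=[15, 5]
12: 0x2c (blk 5, set 1) → VC-HIT  vc=[15, 3]
13: 0x1e (blk 3, set 1) → VC-HIT  vc=[15, 5]

SEQ = [MISS, L1-HIT, MISS, L1-HIT, L1-HIT, L1-HIT, L1-HIT, L1-HIT, L1-HIT, MISS, VC-HIT, L1-HIT, VC-HIT, VC-HIT]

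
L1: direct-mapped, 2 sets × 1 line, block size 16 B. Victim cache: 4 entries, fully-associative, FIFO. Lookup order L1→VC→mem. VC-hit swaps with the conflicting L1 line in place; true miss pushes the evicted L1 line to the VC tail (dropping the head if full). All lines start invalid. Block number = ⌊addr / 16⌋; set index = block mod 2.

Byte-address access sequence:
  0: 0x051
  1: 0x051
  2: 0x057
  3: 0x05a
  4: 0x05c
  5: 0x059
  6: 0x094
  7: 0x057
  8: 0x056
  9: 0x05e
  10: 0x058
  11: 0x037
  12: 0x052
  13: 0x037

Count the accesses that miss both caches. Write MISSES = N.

  [0] addr=0x51 blk=5 s=1: MISS | VC []
  [1] addr=0x51 blk=5 s=1: L1-HIT | VC []
  [2] addr=0x57 blk=5 s=1: L1-HIT | VC []
  [3] addr=0x5a blk=5 s=1: L1-HIT | VC []
  [4] addr=0x5c blk=5 s=1: L1-HIT | VC []
  [5] addr=0x59 blk=5 s=1: L1-HIT | VC []
  [6] addr=0x94 blk=9 s=1: MISS | VC [5]
  [7] addr=0x57 blk=5 s=1: VC-HIT | VC [9]
  [8] addr=0x56 blk=5 s=1: L1-HIT | VC [9]
  [9] addr=0x5e blk=5 s=1: L1-HIT | VC [9]
  [10] addr=0x58 blk=5 s=1: L1-HIT | VC [9]
  [11] addr=0x37 blk=3 s=1: MISS | VC [9, 5]
  [12] addr=0x52 blk=5 s=1: VC-HIT | VC [9, 3]
  [13] addr=0x37 blk=3 s=1: VC-HIT | VC [9, 5]

MISSES = 3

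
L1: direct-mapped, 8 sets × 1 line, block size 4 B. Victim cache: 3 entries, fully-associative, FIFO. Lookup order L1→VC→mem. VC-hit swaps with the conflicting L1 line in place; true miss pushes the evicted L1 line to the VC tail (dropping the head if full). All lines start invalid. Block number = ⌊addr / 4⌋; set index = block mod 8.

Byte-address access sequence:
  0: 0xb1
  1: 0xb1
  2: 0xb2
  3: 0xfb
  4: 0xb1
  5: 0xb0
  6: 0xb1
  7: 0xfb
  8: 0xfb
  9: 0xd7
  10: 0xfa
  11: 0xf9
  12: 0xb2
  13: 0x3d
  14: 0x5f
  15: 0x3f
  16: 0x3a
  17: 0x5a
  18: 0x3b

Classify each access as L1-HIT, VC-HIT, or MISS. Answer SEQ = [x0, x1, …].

SEQ = [MISS, L1-HIT, L1-HIT, MISS, L1-HIT, L1-HIT, L1-HIT, L1-HIT, L1-HIT, MISS, L1-HIT, L1-HIT, L1-HIT, MISS, MISS, VC-HIT, MISS, MISS, VC-HIT]

#0 0xb1→b44/s4 MISS; vc=[]
#1 0xb1→b44/s4 L1-HIT; vc=[]
#2 0xb2→b44/s4 L1-HIT; vc=[]
#3 0xfb→b62/s6 MISS; vc=[]
#4 0xb1→b44/s4 L1-HIT; vc=[]
#5 0xb0→b44/s4 L1-HIT; vc=[]
#6 0xb1→b44/s4 L1-HIT; vc=[]
#7 0xfb→b62/s6 L1-HIT; vc=[]
#8 0xfb→b62/s6 L1-HIT; vc=[]
#9 0xd7→b53/s5 MISS; vc=[]
#10 0xfa→b62/s6 L1-HIT; vc=[]
#11 0xf9→b62/s6 L1-HIT; vc=[]
#12 0xb2→b44/s4 L1-HIT; vc=[]
#13 0x3d→b15/s7 MISS; vc=[]
#14 0x5f→b23/s7 MISS; vc=[15]
#15 0x3f→b15/s7 VC-HIT; vc=[23]
#16 0x3a→b14/s6 MISS; vc=[23,62]
#17 0x5a→b22/s6 MISS; vc=[23,62,14]
#18 0x3b→b14/s6 VC-HIT; vc=[23,62,22]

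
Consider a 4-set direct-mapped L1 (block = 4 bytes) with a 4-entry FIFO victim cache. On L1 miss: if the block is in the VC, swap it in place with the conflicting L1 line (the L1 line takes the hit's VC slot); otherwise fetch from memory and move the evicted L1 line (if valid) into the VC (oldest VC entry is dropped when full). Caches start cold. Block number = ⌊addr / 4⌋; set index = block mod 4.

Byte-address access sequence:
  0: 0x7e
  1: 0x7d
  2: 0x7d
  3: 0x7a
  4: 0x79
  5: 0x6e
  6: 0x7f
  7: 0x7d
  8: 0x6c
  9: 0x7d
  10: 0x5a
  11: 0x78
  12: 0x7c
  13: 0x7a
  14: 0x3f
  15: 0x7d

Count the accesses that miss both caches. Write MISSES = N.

  [0] addr=0x7e blk=31 s=3: MISS | VC []
  [1] addr=0x7d blk=31 s=3: L1-HIT | VC []
  [2] addr=0x7d blk=31 s=3: L1-HIT | VC []
  [3] addr=0x7a blk=30 s=2: MISS | VC []
  [4] addr=0x79 blk=30 s=2: L1-HIT | VC []
  [5] addr=0x6e blk=27 s=3: MISS | VC [31]
  [6] addr=0x7f blk=31 s=3: VC-HIT | VC [27]
  [7] addr=0x7d blk=31 s=3: L1-HIT | VC [27]
  [8] addr=0x6c blk=27 s=3: VC-HIT | VC [31]
  [9] addr=0x7d blk=31 s=3: VC-HIT | VC [27]
  [10] addr=0x5a blk=22 s=2: MISS | VC [27, 30]
  [11] addr=0x78 blk=30 s=2: VC-HIT | VC [27, 22]
  [12] addr=0x7c blk=31 s=3: L1-HIT | VC [27, 22]
  [13] addr=0x7a blk=30 s=2: L1-HIT | VC [27, 22]
  [14] addr=0x3f blk=15 s=3: MISS | VC [27, 22, 31]
  [15] addr=0x7d blk=31 s=3: VC-HIT | VC [27, 22, 15]

MISSES = 5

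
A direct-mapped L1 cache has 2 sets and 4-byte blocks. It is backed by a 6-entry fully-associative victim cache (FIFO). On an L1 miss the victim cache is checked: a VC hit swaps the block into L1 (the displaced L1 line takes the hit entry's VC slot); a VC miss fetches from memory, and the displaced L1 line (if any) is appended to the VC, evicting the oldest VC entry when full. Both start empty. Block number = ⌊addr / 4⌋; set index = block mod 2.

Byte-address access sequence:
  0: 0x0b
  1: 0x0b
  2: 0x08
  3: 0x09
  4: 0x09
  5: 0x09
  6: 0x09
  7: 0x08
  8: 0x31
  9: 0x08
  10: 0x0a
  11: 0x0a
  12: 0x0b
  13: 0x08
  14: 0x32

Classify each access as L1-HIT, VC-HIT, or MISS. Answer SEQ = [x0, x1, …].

SEQ = [MISS, L1-HIT, L1-HIT, L1-HIT, L1-HIT, L1-HIT, L1-HIT, L1-HIT, MISS, VC-HIT, L1-HIT, L1-HIT, L1-HIT, L1-HIT, VC-HIT]

0: 0xb (blk 2, set 0) → MISS  vc=[]
1: 0xb (blk 2, set 0) → L1-HIT  vc=[]
2: 0x8 (blk 2, set 0) → L1-HIT  vc=[]
3: 0x9 (blk 2, set 0) → L1-HIT  vc=[]
4: 0x9 (blk 2, set 0) → L1-HIT  vc=[]
5: 0x9 (blk 2, set 0) → L1-HIT  vc=[]
6: 0x9 (blk 2, set 0) → L1-HIT  vc=[]
7: 0x8 (blk 2, set 0) → L1-HIT  vc=[]
8: 0x31 (blk 12, set 0) → MISS  vc=[2]
9: 0x8 (blk 2, set 0) → VC-HIT  vc=[12]
10: 0xa (blk 2, set 0) → L1-HIT  vc=[12]
11: 0xa (blk 2, set 0) → L1-HIT  vc=[12]
12: 0xb (blk 2, set 0) → L1-HIT  vc=[12]
13: 0x8 (blk 2, set 0) → L1-HIT  vc=[12]
14: 0x32 (blk 12, set 0) → VC-HIT  vc=[2]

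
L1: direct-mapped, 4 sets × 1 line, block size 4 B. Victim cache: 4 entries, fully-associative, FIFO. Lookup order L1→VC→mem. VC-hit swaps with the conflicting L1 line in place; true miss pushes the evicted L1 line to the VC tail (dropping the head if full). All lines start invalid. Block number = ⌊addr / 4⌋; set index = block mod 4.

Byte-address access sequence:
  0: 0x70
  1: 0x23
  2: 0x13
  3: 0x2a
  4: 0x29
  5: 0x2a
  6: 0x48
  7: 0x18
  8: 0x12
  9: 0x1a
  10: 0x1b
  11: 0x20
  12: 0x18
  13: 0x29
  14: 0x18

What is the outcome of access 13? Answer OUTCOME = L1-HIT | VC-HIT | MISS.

OUTCOME = VC-HIT

  [0] addr=0x70 blk=28 s=0: MISS | VC []
  [1] addr=0x23 blk=8 s=0: MISS | VC [28]
  [2] addr=0x13 blk=4 s=0: MISS | VC [28, 8]
  [3] addr=0x2a blk=10 s=2: MISS | VC [28, 8]
  [4] addr=0x29 blk=10 s=2: L1-HIT | VC [28, 8]
  [5] addr=0x2a blk=10 s=2: L1-HIT | VC [28, 8]
  [6] addr=0x48 blk=18 s=2: MISS | VC [28, 8, 10]
  [7] addr=0x18 blk=6 s=2: MISS | VC [28, 8, 10, 18]
  [8] addr=0x12 blk=4 s=0: L1-HIT | VC [28, 8, 10, 18]
  [9] addr=0x1a blk=6 s=2: L1-HIT | VC [28, 8, 10, 18]
  [10] addr=0x1b blk=6 s=2: L1-HIT | VC [28, 8, 10, 18]
  [11] addr=0x20 blk=8 s=0: VC-HIT | VC [28, 4, 10, 18]
  [12] addr=0x18 blk=6 s=2: L1-HIT | VC [28, 4, 10, 18]
  [13] addr=0x29 blk=10 s=2: VC-HIT | VC [28, 4, 6, 18]
  [14] addr=0x18 blk=6 s=2: VC-HIT | VC [28, 4, 10, 18]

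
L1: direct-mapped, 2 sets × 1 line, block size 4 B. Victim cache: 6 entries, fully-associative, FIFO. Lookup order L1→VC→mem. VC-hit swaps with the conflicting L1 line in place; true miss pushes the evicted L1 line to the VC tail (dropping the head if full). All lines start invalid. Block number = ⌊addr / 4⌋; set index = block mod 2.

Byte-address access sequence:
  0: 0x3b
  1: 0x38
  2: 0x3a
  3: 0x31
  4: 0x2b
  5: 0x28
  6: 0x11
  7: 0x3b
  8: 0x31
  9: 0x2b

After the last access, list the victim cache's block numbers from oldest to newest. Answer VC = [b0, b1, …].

  [0] addr=0x3b blk=14 s=0: MISS | VC []
  [1] addr=0x38 blk=14 s=0: L1-HIT | VC []
  [2] addr=0x3a blk=14 s=0: L1-HIT | VC []
  [3] addr=0x31 blk=12 s=0: MISS | VC [14]
  [4] addr=0x2b blk=10 s=0: MISS | VC [14, 12]
  [5] addr=0x28 blk=10 s=0: L1-HIT | VC [14, 12]
  [6] addr=0x11 blk=4 s=0: MISS | VC [14, 12, 10]
  [7] addr=0x3b blk=14 s=0: VC-HIT | VC [4, 12, 10]
  [8] addr=0x31 blk=12 s=0: VC-HIT | VC [4, 14, 10]
  [9] addr=0x2b blk=10 s=0: VC-HIT | VC [4, 14, 12]

VC = [4, 14, 12]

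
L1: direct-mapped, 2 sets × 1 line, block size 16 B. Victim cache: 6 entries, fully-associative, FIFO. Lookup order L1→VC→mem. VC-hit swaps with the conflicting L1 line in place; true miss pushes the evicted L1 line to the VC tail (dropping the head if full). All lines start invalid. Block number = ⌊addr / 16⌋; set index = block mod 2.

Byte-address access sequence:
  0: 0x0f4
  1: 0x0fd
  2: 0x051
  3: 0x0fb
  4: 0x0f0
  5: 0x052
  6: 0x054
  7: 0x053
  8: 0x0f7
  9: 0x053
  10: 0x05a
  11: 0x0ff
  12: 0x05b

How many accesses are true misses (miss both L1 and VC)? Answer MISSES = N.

MISSES = 2

  [0] addr=0xf4 blk=15 s=1: MISS | VC []
  [1] addr=0xfd blk=15 s=1: L1-HIT | VC []
  [2] addr=0x51 blk=5 s=1: MISS | VC [15]
  [3] addr=0xfb blk=15 s=1: VC-HIT | VC [5]
  [4] addr=0xf0 blk=15 s=1: L1-HIT | VC [5]
  [5] addr=0x52 blk=5 s=1: VC-HIT | VC [15]
  [6] addr=0x54 blk=5 s=1: L1-HIT | VC [15]
  [7] addr=0x53 blk=5 s=1: L1-HIT | VC [15]
  [8] addr=0xf7 blk=15 s=1: VC-HIT | VC [5]
  [9] addr=0x53 blk=5 s=1: VC-HIT | VC [15]
  [10] addr=0x5a blk=5 s=1: L1-HIT | VC [15]
  [11] addr=0xff blk=15 s=1: VC-HIT | VC [5]
  [12] addr=0x5b blk=5 s=1: VC-HIT | VC [15]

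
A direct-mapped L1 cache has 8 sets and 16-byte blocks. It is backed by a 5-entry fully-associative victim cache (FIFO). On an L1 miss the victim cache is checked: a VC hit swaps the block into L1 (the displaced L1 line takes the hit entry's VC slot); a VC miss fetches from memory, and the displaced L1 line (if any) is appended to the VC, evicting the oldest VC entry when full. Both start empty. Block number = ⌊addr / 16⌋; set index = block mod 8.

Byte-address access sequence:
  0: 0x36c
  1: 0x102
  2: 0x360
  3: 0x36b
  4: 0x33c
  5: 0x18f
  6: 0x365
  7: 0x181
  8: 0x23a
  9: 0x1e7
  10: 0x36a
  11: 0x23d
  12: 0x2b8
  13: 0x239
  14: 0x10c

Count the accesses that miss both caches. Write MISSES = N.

  [0] addr=0x36c blk=54 s=6: MISS | VC []
  [1] addr=0x102 blk=16 s=0: MISS | VC []
  [2] addr=0x360 blk=54 s=6: L1-HIT | VC []
  [3] addr=0x36b blk=54 s=6: L1-HIT | VC []
  [4] addr=0x33c blk=51 s=3: MISS | VC []
  [5] addr=0x18f blk=24 s=0: MISS | VC [16]
  [6] addr=0x365 blk=54 s=6: L1-HIT | VC [16]
  [7] addr=0x181 blk=24 s=0: L1-HIT | VC [16]
  [8] addr=0x23a blk=35 s=3: MISS | VC [16, 51]
  [9] addr=0x1e7 blk=30 s=6: MISS | VC [16, 51, 54]
  [10] addr=0x36a blk=54 s=6: VC-HIT | VC [16, 51, 30]
  [11] addr=0x23d blk=35 s=3: L1-HIT | VC [16, 51, 30]
  [12] addr=0x2b8 blk=43 s=3: MISS | VC [16, 51, 30, 35]
  [13] addr=0x239 blk=35 s=3: VC-HIT | VC [16, 51, 30, 43]
  [14] addr=0x10c blk=16 s=0: VC-HIT | VC [24, 51, 30, 43]

MISSES = 7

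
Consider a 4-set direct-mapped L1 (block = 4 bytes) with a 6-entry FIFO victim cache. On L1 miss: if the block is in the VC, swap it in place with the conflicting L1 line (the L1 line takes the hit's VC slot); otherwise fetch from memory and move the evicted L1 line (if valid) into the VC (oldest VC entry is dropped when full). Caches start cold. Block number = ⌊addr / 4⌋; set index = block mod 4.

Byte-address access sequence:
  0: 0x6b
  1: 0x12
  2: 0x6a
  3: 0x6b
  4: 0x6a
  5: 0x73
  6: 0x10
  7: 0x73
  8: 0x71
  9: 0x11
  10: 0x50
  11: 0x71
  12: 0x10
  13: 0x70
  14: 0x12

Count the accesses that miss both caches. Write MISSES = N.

MISSES = 4

  [0] addr=0x6b blk=26 s=2: MISS | VC []
  [1] addr=0x12 blk=4 s=0: MISS | VC []
  [2] addr=0x6a blk=26 s=2: L1-HIT | VC []
  [3] addr=0x6b blk=26 s=2: L1-HIT | VC []
  [4] addr=0x6a blk=26 s=2: L1-HIT | VC []
  [5] addr=0x73 blk=28 s=0: MISS | VC [4]
  [6] addr=0x10 blk=4 s=0: VC-HIT | VC [28]
  [7] addr=0x73 blk=28 s=0: VC-HIT | VC [4]
  [8] addr=0x71 blk=28 s=0: L1-HIT | VC [4]
  [9] addr=0x11 blk=4 s=0: VC-HIT | VC [28]
  [10] addr=0x50 blk=20 s=0: MISS | VC [28, 4]
  [11] addr=0x71 blk=28 s=0: VC-HIT | VC [20, 4]
  [12] addr=0x10 blk=4 s=0: VC-HIT | VC [20, 28]
  [13] addr=0x70 blk=28 s=0: VC-HIT | VC [20, 4]
  [14] addr=0x12 blk=4 s=0: VC-HIT | VC [20, 28]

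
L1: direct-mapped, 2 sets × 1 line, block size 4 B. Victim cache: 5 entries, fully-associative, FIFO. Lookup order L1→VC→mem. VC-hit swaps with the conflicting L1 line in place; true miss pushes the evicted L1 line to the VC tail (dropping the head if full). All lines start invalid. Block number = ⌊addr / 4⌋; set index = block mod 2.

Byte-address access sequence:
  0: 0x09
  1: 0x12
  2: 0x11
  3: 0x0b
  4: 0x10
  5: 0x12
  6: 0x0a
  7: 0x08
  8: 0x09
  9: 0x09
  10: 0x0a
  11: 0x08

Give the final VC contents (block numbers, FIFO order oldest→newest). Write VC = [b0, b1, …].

VC = [4]

#0 0x9→b2/s0 MISS; vc=[]
#1 0x12→b4/s0 MISS; vc=[2]
#2 0x11→b4/s0 L1-HIT; vc=[2]
#3 0xb→b2/s0 VC-HIT; vc=[4]
#4 0x10→b4/s0 VC-HIT; vc=[2]
#5 0x12→b4/s0 L1-HIT; vc=[2]
#6 0xa→b2/s0 VC-HIT; vc=[4]
#7 0x8→b2/s0 L1-HIT; vc=[4]
#8 0x9→b2/s0 L1-HIT; vc=[4]
#9 0x9→b2/s0 L1-HIT; vc=[4]
#10 0xa→b2/s0 L1-HIT; vc=[4]
#11 0x8→b2/s0 L1-HIT; vc=[4]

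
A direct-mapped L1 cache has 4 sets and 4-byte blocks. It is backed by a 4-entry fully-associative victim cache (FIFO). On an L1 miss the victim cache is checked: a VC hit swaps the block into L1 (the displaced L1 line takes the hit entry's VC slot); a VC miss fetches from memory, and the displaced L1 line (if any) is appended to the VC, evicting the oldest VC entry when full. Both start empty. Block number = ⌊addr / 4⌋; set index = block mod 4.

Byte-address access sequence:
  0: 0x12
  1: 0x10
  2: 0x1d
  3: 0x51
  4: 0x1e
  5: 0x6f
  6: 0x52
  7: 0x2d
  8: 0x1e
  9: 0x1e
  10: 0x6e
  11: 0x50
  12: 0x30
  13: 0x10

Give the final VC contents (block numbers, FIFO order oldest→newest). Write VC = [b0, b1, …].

0: 0x12 (blk 4, set 0) → MISS  vc=[]
1: 0x10 (blk 4, set 0) → L1-HIT  vc=[]
2: 0x1d (blk 7, set 3) → MISS  vc=[]
3: 0x51 (blk 20, set 0) → MISS  vc=[4]
4: 0x1e (blk 7, set 3) → L1-HIT  vc=[4]
5: 0x6f (blk 27, set 3) → MISS  vc=[4, 7]
6: 0x52 (blk 20, set 0) → L1-HIT  vc=[4, 7]
7: 0x2d (blk 11, set 3) → MISS  vc=[4, 7, 27]
8: 0x1e (blk 7, set 3) → VC-HIT  vc=[4, 11, 27]
9: 0x1e (blk 7, set 3) → L1-HIT  vc=[4, 11, 27]
10: 0x6e (blk 27, set 3) → VC-HIT  vc=[4, 11, 7]
11: 0x50 (blk 20, set 0) → L1-HIT  vc=[4, 11, 7]
12: 0x30 (blk 12, set 0) → MISS  vc=[4, 11, 7, 20]
13: 0x10 (blk 4, set 0) → VC-HIT  vc=[12, 11, 7, 20]

VC = [12, 11, 7, 20]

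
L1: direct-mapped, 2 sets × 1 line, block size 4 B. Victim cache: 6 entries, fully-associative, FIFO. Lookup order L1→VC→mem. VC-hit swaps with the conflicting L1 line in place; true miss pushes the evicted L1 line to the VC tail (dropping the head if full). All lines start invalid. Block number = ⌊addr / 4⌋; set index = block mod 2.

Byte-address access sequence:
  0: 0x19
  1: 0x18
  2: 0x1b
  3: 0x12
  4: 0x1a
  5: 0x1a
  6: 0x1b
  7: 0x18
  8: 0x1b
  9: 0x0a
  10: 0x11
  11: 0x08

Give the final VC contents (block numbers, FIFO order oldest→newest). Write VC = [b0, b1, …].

VC = [4, 6]

0: 0x19 (blk 6, set 0) → MISS  vc=[]
1: 0x18 (blk 6, set 0) → L1-HIT  vc=[]
2: 0x1b (blk 6, set 0) → L1-HIT  vc=[]
3: 0x12 (blk 4, set 0) → MISS  vc=[6]
4: 0x1a (blk 6, set 0) → VC-HIT  vc=[4]
5: 0x1a (blk 6, set 0) → L1-HIT  vc=[4]
6: 0x1b (blk 6, set 0) → L1-HIT  vc=[4]
7: 0x18 (blk 6, set 0) → L1-HIT  vc=[4]
8: 0x1b (blk 6, set 0) → L1-HIT  vc=[4]
9: 0xa (blk 2, set 0) → MISS  vc=[4, 6]
10: 0x11 (blk 4, set 0) → VC-HIT  vc=[2, 6]
11: 0x8 (blk 2, set 0) → VC-HIT  vc=[4, 6]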